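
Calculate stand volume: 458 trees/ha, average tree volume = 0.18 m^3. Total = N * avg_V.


V_stand = 458 * 0.18 = 82.44 ≈ 82.4 m^3/ha

82.4 m^3/ha


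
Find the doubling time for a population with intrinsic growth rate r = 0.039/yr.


td = ln(2) / 0.039 = 0.693147 / 0.039 = 17.7730 ≈ 17.8 years

17.8 years


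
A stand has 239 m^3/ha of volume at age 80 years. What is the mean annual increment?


MAI = 239 / 80 = 2.9875 ≈ 2.99 m^3/ha/yr

2.99 m^3/ha/yr


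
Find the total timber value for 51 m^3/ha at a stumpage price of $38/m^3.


Value = 51 * 38 = $1938/ha

$1938/ha


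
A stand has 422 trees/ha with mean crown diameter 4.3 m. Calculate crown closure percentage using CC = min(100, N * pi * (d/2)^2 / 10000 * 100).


(d/2)^2 = (4.3/2)^2 = 2.15^2 = 4.6225
Crown area = 3.141593 * 4.6225 = 14.5220 m^2
N * area / 10000 * 100 = 422 * 14.5220 / 10000 * 100 = 61.2828
CC = min(100, 61.2828) = 61.2828 ≈ 61.3%

61.3%


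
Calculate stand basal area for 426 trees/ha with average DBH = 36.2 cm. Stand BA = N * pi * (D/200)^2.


(D/200)^2 = (36.2/200)^2 = 0.181^2 = 0.032761
Individual BA = 3.141593 * 0.032761 = 0.102922 m^2
Stand BA = 426 * 0.102922 = 43.8448 ≈ 43.84 m^2/ha

43.84 m^2/ha


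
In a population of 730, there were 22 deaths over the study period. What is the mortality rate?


Mortality rate = 22 / 730 = 0.030137 ≈ 0.0301

0.0301


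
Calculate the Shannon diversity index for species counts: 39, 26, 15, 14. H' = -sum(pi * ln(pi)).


Total N = 39 + 26 + 15 + 14 = 94
Per-species terms:
  p = 39/94 = 0.414894; ln(p) = -0.879732; p*ln(p) = 0.414894 * (-0.879732) = -0.364996
  p = 26/94 = 0.276596; ln(p) = -1.285197; p*ln(p) = 0.276596 * (-1.285197) = -0.355480
  p = 15/94 = 0.159574; ln(p) = -1.835248; p*ln(p) = 0.159574 * (-1.835248) = -0.292858
  p = 14/94 = 0.148936; ln(p) = -1.904239; p*ln(p) = 0.148936 * (-1.904239) = -0.283610
sum(p*ln(p)) = (-0.364996) + (-0.355480) + (-0.292858) + (-0.283610) = -1.296944
H' = -(-1.296944) = 1.296944 ≈ 1.2969

1.2969


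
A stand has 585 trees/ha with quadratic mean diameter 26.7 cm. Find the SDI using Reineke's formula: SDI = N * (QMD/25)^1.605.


QMD/25 = 26.7/25 = 1.068
(1.068)^1.605 = exp(1.605 * ln(1.068)) = exp(1.605 * 0.0657877) = exp(0.105589) = 1.11137
SDI = 585 * 1.11137 = 650.151 ≈ 650

650


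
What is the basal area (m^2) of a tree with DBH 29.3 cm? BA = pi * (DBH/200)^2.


D/200 = 29.3/200 = 0.1465 m
(D/200)^2 = 0.1465^2 = 0.02146225
BA = 3.141593 * 0.02146225 = 0.0674257 ≈ 0.0674 m^2

0.0674 m^2


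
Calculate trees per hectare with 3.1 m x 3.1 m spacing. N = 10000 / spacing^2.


N = 10000 / 3.1^2 = 10000 / 9.61 = 1040.58 ≈ 1041 trees/ha

1041 trees/ha


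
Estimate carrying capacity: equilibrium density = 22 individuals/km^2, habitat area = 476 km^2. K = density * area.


K = 22 * 476 = 10472 individuals

10472 individuals


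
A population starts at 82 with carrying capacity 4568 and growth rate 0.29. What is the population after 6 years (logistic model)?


(K - N0)/N0 = (4568 - 82)/82 = 4486/82 = 54.7073
r*t = 0.29 * 6 = 1.74; exp(-1.74) = 0.175520
54.7073 * 0.175520 = 9.60223
1 + 9.60223 = 10.6022
N = 4568 / 10.6022 = 430.854 ≈ 431

431


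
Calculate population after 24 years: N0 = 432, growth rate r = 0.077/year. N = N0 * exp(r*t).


r*t = 0.077 * 24 = 1.848
exp(1.848) = 6.34711
N = 432 * 6.34711 = 2741.95 ≈ 2742

2742


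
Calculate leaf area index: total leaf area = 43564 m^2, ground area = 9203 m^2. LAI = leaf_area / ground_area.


LAI = 43564 / 9203 = 4.7337 ≈ 4.73

4.73


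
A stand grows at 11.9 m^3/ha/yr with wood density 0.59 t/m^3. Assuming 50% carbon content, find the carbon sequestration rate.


C = 11.9 * 0.59 * 0.5 = 3.5105 ≈ 3.51 t C/ha/yr

3.51 t C/ha/yr


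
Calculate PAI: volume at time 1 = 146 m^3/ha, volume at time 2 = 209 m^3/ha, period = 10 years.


PAI = (V2 - V1) / period = (209 - 146) / 10 = 63 / 10 = 6.30 m^3/ha/yr

6.30 m^3/ha/yr


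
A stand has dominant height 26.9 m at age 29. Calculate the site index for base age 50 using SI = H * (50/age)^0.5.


50/29 = 1.72414
(1.72414)^0.5 = 1.31307
SI = 26.9 * 1.31307 = 35.3216 ≈ 35.3 m

35.3 m


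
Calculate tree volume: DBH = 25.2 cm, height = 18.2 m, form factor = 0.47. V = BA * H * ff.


(D/200)^2 = (25.2/200)^2 = 0.126^2 = 0.015876
BA = 3.141593 * 0.015876 = 0.0498759 m^2
V = 0.0498759 * 18.2 * 0.47 = 0.426638 ≈ 0.427 m^3

0.427 m^3


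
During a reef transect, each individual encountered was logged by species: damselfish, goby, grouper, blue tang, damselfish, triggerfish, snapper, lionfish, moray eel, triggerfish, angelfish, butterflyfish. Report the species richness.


Total individuals logged = 12
Distinct species (count of individuals): damselfish (2), goby (1), grouper (1), blue tang (1), triggerfish (2), snapper (1), lionfish (1), moray eel (1), angelfish (1), butterflyfish (1)
Species richness = number of distinct species = 10

10


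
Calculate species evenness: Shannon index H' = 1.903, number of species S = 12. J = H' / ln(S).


ln(12) = 2.48491
J = H' / ln(S) = 1.903 / 2.48491 = 0.765823 ≈ 0.7658

0.7658


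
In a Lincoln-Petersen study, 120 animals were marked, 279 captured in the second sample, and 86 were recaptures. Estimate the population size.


N = M * C / R = 120 * 279 / 86 = 33480 / 86 = 389.30 ≈ 389

389 individuals


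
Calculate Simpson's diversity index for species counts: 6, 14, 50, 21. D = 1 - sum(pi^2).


Total N = 6 + 14 + 50 + 21 = 91
Per-species terms:
  p = 6/91 = 0.065934; p^2 = 0.065934^2 = 0.004347
  p = 14/91 = 0.153846; p^2 = 0.153846^2 = 0.023669
  p = 50/91 = 0.549451; p^2 = 0.549451^2 = 0.301896
  p = 21/91 = 0.230769; p^2 = 0.230769^2 = 0.053254
sum(p^2) = 0.004347 + 0.023669 + 0.301896 + 0.053254 = 0.383166
D = 1 - 0.383166 = 0.616834 ≈ 0.6168

0.6168


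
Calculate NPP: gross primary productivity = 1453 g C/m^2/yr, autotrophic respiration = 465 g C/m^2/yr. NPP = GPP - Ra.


NPP = GPP - Ra = 1453 - 465 = 988 g C/m^2/yr

988 g C/m^2/yr


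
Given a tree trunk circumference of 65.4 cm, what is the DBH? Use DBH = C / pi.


DBH = C / pi = 65.4 / 3.141593 = 20.8175 ≈ 20.82 cm

20.82 cm


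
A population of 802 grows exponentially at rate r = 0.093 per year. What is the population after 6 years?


r*t = 0.093 * 6 = 0.558
exp(0.558) = 1.74717
N = 802 * 1.74717 = 1401.23 ≈ 1401

1401


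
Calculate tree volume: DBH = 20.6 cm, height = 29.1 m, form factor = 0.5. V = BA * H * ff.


(D/200)^2 = (20.6/200)^2 = 0.103^2 = 0.010609
BA = 3.141593 * 0.010609 = 0.0333292 m^2
V = 0.0333292 * 29.1 * 0.5 = 0.484940 ≈ 0.485 m^3

0.485 m^3


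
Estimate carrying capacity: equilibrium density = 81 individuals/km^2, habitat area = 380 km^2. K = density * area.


K = 81 * 380 = 30780 individuals

30780 individuals


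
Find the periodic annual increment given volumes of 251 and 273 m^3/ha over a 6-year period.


PAI = (V2 - V1) / period = (273 - 251) / 6 = 22 / 6 = 3.6667 ≈ 3.67 m^3/ha/yr

3.67 m^3/ha/yr


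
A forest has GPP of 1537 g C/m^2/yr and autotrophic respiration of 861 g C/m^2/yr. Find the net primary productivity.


NPP = GPP - Ra = 1537 - 861 = 676 g C/m^2/yr

676 g C/m^2/yr


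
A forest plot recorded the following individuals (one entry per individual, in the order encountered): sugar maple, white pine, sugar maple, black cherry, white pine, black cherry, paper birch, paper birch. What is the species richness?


Total individuals logged = 8
Distinct species (count of individuals): sugar maple (2), white pine (2), black cherry (2), paper birch (2)
Species richness = number of distinct species = 4

4


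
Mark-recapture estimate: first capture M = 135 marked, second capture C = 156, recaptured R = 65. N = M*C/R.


N = M * C / R = 135 * 156 / 65 = 21060 / 65 = 324

324 individuals


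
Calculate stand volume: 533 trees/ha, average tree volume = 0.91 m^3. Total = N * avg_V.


V_stand = 533 * 0.91 = 485.03 ≈ 485.0 m^3/ha

485.0 m^3/ha


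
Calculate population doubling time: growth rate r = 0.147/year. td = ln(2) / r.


td = ln(2) / 0.147 = 0.693147 / 0.147 = 4.71529 ≈ 4.7 years

4.7 years


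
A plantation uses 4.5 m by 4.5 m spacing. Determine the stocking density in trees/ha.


N = 10000 / 4.5^2 = 10000 / 20.25 = 493.827 ≈ 494 trees/ha

494 trees/ha


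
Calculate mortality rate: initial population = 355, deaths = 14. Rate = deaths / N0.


Mortality rate = 14 / 355 = 0.039437 ≈ 0.0394

0.0394


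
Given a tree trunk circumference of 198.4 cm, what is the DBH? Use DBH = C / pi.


DBH = C / pi = 198.4 / 3.141593 = 63.1527 ≈ 63.15 cm

63.15 cm


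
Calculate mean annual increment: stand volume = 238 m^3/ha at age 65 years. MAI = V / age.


MAI = 238 / 65 = 3.6615 ≈ 3.66 m^3/ha/yr

3.66 m^3/ha/yr


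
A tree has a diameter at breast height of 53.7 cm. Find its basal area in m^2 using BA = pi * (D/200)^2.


D/200 = 53.7/200 = 0.2685 m
(D/200)^2 = 0.2685^2 = 0.07209225
BA = 3.141593 * 0.07209225 = 0.226485 ≈ 0.2265 m^2

0.2265 m^2


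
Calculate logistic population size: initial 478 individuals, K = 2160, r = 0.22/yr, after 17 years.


(K - N0)/N0 = (2160 - 478)/478 = 1682/478 = 3.51883
r*t = 0.22 * 17 = 3.74; exp(-3.74) = 0.0237541
3.51883 * 0.0237541 = 0.0835866
1 + 0.0835866 = 1.08359
N = 2160 / 1.08359 = 1993.37 ≈ 1993

1993


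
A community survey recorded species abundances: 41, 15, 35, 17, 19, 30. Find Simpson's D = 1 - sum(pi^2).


Total N = 41 + 15 + 35 + 17 + 19 + 30 = 157
Per-species terms:
  p = 41/157 = 0.261146; p^2 = 0.261146^2 = 0.068197
  p = 15/157 = 0.095541; p^2 = 0.095541^2 = 0.009128
  p = 35/157 = 0.222930; p^2 = 0.222930^2 = 0.049698
  p = 17/157 = 0.108280; p^2 = 0.108280^2 = 0.011725
  p = 19/157 = 0.121019; p^2 = 0.121019^2 = 0.014646
  p = 30/157 = 0.191083; p^2 = 0.191083^2 = 0.036513
sum(p^2) = 0.068197 + 0.009128 + 0.049698 + 0.011725 + 0.014646 + 0.036513 = 0.189907
D = 1 - 0.189907 = 0.810093 ≈ 0.8101

0.8101


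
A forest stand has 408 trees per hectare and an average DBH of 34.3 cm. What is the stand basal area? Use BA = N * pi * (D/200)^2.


(D/200)^2 = (34.3/200)^2 = 0.1715^2 = 0.02941225
Individual BA = 3.141593 * 0.02941225 = 0.0924013 m^2
Stand BA = 408 * 0.0924013 = 37.6997 ≈ 37.70 m^2/ha

37.70 m^2/ha


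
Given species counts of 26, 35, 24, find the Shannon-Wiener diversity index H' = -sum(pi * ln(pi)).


Total N = 26 + 35 + 24 = 85
Per-species terms:
  p = 26/85 = 0.305882; ln(p) = -1.184556; p*ln(p) = 0.305882 * (-1.184556) = -0.362334
  p = 35/85 = 0.411765; ln(p) = -0.887302; p*ln(p) = 0.411765 * (-0.887302) = -0.365360
  p = 24/85 = 0.282353; ln(p) = -1.264597; p*ln(p) = 0.282353 * (-1.264597) = -0.357063
sum(p*ln(p)) = (-0.362334) + (-0.365360) + (-0.357063) = -1.084757
H' = -(-1.084757) = 1.084757 ≈ 1.0848

1.0848


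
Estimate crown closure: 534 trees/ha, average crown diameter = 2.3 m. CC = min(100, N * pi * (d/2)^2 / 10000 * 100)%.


(d/2)^2 = (2.3/2)^2 = 1.15^2 = 1.3225
Crown area = 3.141593 * 1.3225 = 4.15476 m^2
N * area / 10000 * 100 = 534 * 4.15476 / 10000 * 100 = 22.1864
CC = min(100, 22.1864) = 22.1864 ≈ 22.2%

22.2%


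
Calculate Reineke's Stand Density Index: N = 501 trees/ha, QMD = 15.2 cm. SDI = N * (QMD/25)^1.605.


QMD/25 = 15.2/25 = 0.608
(0.608)^1.605 = exp(1.605 * ln(0.608)) = exp(1.605 * (-0.497580)) = exp(-0.798616) = 0.449951
SDI = 501 * 0.449951 = 225.425 ≈ 225

225


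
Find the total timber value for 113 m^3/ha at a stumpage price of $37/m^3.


Value = 113 * 37 = $4181/ha

$4181/ha


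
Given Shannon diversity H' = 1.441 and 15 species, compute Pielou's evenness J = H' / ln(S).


ln(15) = 2.70805
J = H' / ln(S) = 1.441 / 2.70805 = 0.532117 ≈ 0.5321

0.5321


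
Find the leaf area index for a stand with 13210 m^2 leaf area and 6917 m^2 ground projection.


LAI = 13210 / 6917 = 1.9098 ≈ 1.91

1.91


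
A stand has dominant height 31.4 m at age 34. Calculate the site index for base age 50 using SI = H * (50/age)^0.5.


50/34 = 1.47059
(1.47059)^0.5 = 1.21268
SI = 31.4 * 1.21268 = 38.0782 ≈ 38.1 m

38.1 m


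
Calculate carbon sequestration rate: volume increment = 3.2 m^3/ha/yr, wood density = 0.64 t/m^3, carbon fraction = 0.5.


C = 3.2 * 0.64 * 0.5 = 1.024 ≈ 1.02 t C/ha/yr

1.02 t C/ha/yr


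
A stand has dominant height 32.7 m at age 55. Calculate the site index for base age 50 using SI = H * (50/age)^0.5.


50/55 = 0.909091
(0.909091)^0.5 = 0.953463
SI = 32.7 * 0.953463 = 31.1782 ≈ 31.2 m

31.2 m


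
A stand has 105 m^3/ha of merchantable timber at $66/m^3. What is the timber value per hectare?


Value = 105 * 66 = $6930/ha

$6930/ha


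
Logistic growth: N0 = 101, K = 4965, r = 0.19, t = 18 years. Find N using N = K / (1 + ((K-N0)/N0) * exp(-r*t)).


(K - N0)/N0 = (4965 - 101)/101 = 4864/101 = 48.1584
r*t = 0.19 * 18 = 3.42; exp(-3.42) = 0.0327124
48.1584 * 0.0327124 = 1.57538
1 + 1.57538 = 2.57538
N = 4965 / 2.57538 = 1927.87 ≈ 1928

1928


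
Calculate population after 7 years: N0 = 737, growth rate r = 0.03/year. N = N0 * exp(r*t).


r*t = 0.03 * 7 = 0.21
exp(0.21) = 1.23368
N = 737 * 1.23368 = 909.222 ≈ 909

909


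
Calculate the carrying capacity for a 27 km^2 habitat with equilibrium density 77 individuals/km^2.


K = 77 * 27 = 2079 individuals

2079 individuals


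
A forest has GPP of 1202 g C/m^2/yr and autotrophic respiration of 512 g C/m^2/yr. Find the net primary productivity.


NPP = GPP - Ra = 1202 - 512 = 690 g C/m^2/yr

690 g C/m^2/yr


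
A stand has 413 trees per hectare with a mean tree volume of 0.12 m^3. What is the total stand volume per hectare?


V_stand = 413 * 0.12 = 49.56 ≈ 49.6 m^3/ha

49.6 m^3/ha


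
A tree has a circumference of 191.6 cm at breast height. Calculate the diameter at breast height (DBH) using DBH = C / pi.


DBH = C / pi = 191.6 / 3.141593 = 60.9882 ≈ 60.99 cm

60.99 cm


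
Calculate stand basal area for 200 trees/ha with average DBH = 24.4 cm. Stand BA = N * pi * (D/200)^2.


(D/200)^2 = (24.4/200)^2 = 0.122^2 = 0.014884
Individual BA = 3.141593 * 0.014884 = 0.0467595 m^2
Stand BA = 200 * 0.0467595 = 9.35190 ≈ 9.35 m^2/ha

9.35 m^2/ha


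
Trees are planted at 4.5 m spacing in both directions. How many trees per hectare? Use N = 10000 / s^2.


N = 10000 / 4.5^2 = 10000 / 20.25 = 493.827 ≈ 494 trees/ha

494 trees/ha


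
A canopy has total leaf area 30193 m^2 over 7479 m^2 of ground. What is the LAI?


LAI = 30193 / 7479 = 4.0370 ≈ 4.04

4.04


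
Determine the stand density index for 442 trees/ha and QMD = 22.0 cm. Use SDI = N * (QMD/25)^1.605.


QMD/25 = 22.0/25 = 0.88
(0.88)^1.605 = exp(1.605 * ln(0.88)) = exp(1.605 * (-0.127833)) = exp(-0.205172) = 0.814507
SDI = 442 * 0.814507 = 360.012 ≈ 360

360


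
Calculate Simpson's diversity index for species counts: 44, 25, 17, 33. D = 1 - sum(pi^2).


Total N = 44 + 25 + 17 + 33 = 119
Per-species terms:
  p = 44/119 = 0.369748; p^2 = 0.369748^2 = 0.136714
  p = 25/119 = 0.210084; p^2 = 0.210084^2 = 0.044135
  p = 17/119 = 0.142857; p^2 = 0.142857^2 = 0.020408
  p = 33/119 = 0.277311; p^2 = 0.277311^2 = 0.076901
sum(p^2) = 0.136714 + 0.044135 + 0.020408 + 0.076901 = 0.278158
D = 1 - 0.278158 = 0.721842 ≈ 0.7218

0.7218


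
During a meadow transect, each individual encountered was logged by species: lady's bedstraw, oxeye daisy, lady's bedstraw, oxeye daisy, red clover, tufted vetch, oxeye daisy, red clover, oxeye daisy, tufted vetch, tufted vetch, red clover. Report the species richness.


Total individuals logged = 12
Distinct species (count of individuals): lady's bedstraw (2), oxeye daisy (4), red clover (3), tufted vetch (3)
Species richness = number of distinct species = 4

4


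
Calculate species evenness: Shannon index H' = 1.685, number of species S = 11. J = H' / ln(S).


ln(11) = 2.39790
J = H' / ln(S) = 1.685 / 2.39790 = 0.702698 ≈ 0.7027

0.7027


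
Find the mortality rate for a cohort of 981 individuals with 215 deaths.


Mortality rate = 215 / 981 = 0.219164 ≈ 0.2192

0.2192


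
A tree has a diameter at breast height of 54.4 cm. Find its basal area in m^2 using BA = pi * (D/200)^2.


D/200 = 54.4/200 = 0.272 m
(D/200)^2 = 0.272^2 = 0.073984
BA = 3.141593 * 0.073984 = 0.232428 ≈ 0.2324 m^2

0.2324 m^2


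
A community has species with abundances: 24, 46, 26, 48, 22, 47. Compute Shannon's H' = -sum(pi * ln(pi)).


Total N = 24 + 46 + 26 + 48 + 22 + 47 = 213
Per-species terms:
  p = 24/213 = 0.112676; ln(p) = -2.183239; p*ln(p) = 0.112676 * (-2.183239) = -0.245999
  p = 46/213 = 0.215962; ln(p) = -1.532653; p*ln(p) = 0.215962 * (-1.532653) = -0.330995
  p = 26/213 = 0.122066; ln(p) = -2.103193; p*ln(p) = 0.122066 * (-2.103193) = -0.256728
  p = 48/213 = 0.225352; ln(p) = -1.490092; p*ln(p) = 0.225352 * (-1.490092) = -0.335795
  p = 22/213 = 0.103286; ln(p) = -2.270253; p*ln(p) = 0.103286 * (-2.270253) = -0.234485
  p = 47/213 = 0.220657; ln(p) = -1.511146; p*ln(p) = 0.220657 * (-1.511146) = -0.333445
sum(p*ln(p)) = (-0.245999) + (-0.330995) + (-0.256728) + (-0.335795) + (-0.234485) + (-0.333445) = -1.737447
H' = -(-1.737447) = 1.737447 ≈ 1.7374

1.7374


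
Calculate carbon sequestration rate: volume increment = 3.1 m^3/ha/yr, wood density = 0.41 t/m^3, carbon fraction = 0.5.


C = 3.1 * 0.41 * 0.5 = 0.6355 ≈ 0.64 t C/ha/yr

0.64 t C/ha/yr


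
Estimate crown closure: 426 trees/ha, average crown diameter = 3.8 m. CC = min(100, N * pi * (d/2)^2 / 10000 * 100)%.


(d/2)^2 = (3.8/2)^2 = 1.9^2 = 3.61
Crown area = 3.141593 * 3.61 = 11.3412 m^2
N * area / 10000 * 100 = 426 * 11.3412 / 10000 * 100 = 48.3135
CC = min(100, 48.3135) = 48.3135 ≈ 48.3%

48.3%


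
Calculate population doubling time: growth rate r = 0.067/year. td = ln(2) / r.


td = ln(2) / 0.067 = 0.693147 / 0.067 = 10.3455 ≈ 10.3 years

10.3 years


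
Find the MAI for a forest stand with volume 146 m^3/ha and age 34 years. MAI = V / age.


MAI = 146 / 34 = 4.2941 ≈ 4.29 m^3/ha/yr

4.29 m^3/ha/yr


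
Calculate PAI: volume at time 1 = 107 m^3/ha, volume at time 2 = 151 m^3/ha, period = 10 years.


PAI = (V2 - V1) / period = (151 - 107) / 10 = 44 / 10 = 4.40 m^3/ha/yr

4.40 m^3/ha/yr


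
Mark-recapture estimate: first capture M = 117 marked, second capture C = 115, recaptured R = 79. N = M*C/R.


N = M * C / R = 117 * 115 / 79 = 13455 / 79 = 170.32 ≈ 170

170 individuals


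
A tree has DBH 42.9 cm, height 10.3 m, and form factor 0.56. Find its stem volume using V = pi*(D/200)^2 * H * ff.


(D/200)^2 = (42.9/200)^2 = 0.2145^2 = 0.04601025
BA = 3.141593 * 0.04601025 = 0.144545 m^2
V = 0.144545 * 10.3 * 0.56 = 0.833736 ≈ 0.834 m^3

0.834 m^3


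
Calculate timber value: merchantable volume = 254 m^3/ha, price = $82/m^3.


Value = 254 * 82 = $20828/ha

$20828/ha


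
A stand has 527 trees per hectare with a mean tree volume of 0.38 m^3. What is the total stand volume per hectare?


V_stand = 527 * 0.38 = 200.26 ≈ 200.3 m^3/ha

200.3 m^3/ha


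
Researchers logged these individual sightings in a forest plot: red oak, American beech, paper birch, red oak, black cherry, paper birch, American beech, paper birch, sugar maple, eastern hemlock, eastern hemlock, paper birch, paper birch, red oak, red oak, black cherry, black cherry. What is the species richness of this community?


Total individuals logged = 17
Distinct species (count of individuals): red oak (4), American beech (2), paper birch (5), black cherry (3), sugar maple (1), eastern hemlock (2)
Species richness = number of distinct species = 6

6


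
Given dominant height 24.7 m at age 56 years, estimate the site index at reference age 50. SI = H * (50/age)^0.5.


50/56 = 0.892857
(0.892857)^0.5 = 0.944911
SI = 24.7 * 0.944911 = 23.3393 ≈ 23.3 m

23.3 m


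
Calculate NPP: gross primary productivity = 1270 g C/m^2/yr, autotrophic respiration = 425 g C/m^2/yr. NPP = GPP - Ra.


NPP = GPP - Ra = 1270 - 425 = 845 g C/m^2/yr

845 g C/m^2/yr


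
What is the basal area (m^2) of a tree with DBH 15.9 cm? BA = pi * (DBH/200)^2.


D/200 = 15.9/200 = 0.0795 m
(D/200)^2 = 0.0795^2 = 0.00632025
BA = 3.141593 * 0.00632025 = 0.0198557 ≈ 0.0199 m^2

0.0199 m^2


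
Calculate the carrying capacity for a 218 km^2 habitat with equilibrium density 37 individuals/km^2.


K = 37 * 218 = 8066 individuals

8066 individuals


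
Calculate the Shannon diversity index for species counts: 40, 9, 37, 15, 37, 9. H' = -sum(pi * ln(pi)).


Total N = 40 + 9 + 37 + 15 + 37 + 9 = 147
Per-species terms:
  p = 40/147 = 0.272109; ln(p) = -1.301553; p*ln(p) = 0.272109 * (-1.301553) = -0.354164
  p = 9/147 = 0.061224; ln(p) = -2.793216; p*ln(p) = 0.061224 * (-2.793216) = -0.171012
  p = 37/147 = 0.251701; ln(p) = -1.379513; p*ln(p) = 0.251701 * (-1.379513) = -0.347225
  p = 15/147 = 0.102041; ln(p) = -2.282381; p*ln(p) = 0.102041 * (-2.282381) = -0.232896
  p = 37/147 = 0.251701; ln(p) = -1.379513; p*ln(p) = 0.251701 * (-1.379513) = -0.347225
  p = 9/147 = 0.061224; ln(p) = -2.793216; p*ln(p) = 0.061224 * (-2.793216) = -0.171012
sum(p*ln(p)) = (-0.354164) + (-0.171012) + (-0.347225) + (-0.232896) + (-0.347225) + (-0.171012) = -1.623534
H' = -(-1.623534) = 1.623534 ≈ 1.6235

1.6235


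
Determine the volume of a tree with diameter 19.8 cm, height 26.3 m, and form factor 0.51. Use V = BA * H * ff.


(D/200)^2 = (19.8/200)^2 = 0.099^2 = 0.009801
BA = 3.141593 * 0.009801 = 0.0307908 m^2
V = 0.0307908 * 26.3 * 0.51 = 0.412997 ≈ 0.413 m^3

0.413 m^3


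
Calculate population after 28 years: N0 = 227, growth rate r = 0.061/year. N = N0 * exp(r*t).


r*t = 0.061 * 28 = 1.708
exp(1.708) = 5.51791
N = 227 * 5.51791 = 1252.57 ≈ 1253

1253


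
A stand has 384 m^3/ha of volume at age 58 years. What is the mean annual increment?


MAI = 384 / 58 = 6.6207 ≈ 6.62 m^3/ha/yr

6.62 m^3/ha/yr


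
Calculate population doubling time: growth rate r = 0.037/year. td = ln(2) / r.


td = ln(2) / 0.037 = 0.693147 / 0.037 = 18.7337 ≈ 18.7 years

18.7 years


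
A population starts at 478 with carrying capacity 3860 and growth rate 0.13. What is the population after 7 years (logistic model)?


(K - N0)/N0 = (3860 - 478)/478 = 3382/478 = 7.07531
r*t = 0.13 * 7 = 0.91; exp(-0.91) = 0.402524
7.07531 * 0.402524 = 2.84798
1 + 2.84798 = 3.84798
N = 3860 / 3.84798 = 1003.12 ≈ 1003

1003


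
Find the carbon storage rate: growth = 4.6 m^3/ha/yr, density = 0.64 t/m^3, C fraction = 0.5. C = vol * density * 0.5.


C = 4.6 * 0.64 * 0.5 = 1.472 ≈ 1.47 t C/ha/yr

1.47 t C/ha/yr


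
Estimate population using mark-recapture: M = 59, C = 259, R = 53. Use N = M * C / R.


N = M * C / R = 59 * 259 / 53 = 15281 / 53 = 288.32 ≈ 288

288 individuals


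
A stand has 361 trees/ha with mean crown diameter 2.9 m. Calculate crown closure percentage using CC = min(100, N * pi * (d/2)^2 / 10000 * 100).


(d/2)^2 = (2.9/2)^2 = 1.45^2 = 2.1025
Crown area = 3.141593 * 2.1025 = 6.60520 m^2
N * area / 10000 * 100 = 361 * 6.60520 / 10000 * 100 = 23.8448
CC = min(100, 23.8448) = 23.8448 ≈ 23.8%

23.8%


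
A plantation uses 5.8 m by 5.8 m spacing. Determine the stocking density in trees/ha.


N = 10000 / 5.8^2 = 10000 / 33.64 = 297.265 ≈ 297 trees/ha

297 trees/ha


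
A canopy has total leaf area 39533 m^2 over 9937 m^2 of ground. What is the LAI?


LAI = 39533 / 9937 = 3.9784 ≈ 3.98

3.98


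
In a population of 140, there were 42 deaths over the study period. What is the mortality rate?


Mortality rate = 42 / 140 = 0.3000

0.3000


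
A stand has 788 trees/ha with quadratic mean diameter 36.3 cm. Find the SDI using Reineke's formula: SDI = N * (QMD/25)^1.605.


QMD/25 = 36.3/25 = 1.452
(1.452)^1.605 = exp(1.605 * ln(1.452)) = exp(1.605 * 0.372942) = exp(0.598572) = 1.81952
SDI = 788 * 1.81952 = 1433.78 ≈ 1434

1434


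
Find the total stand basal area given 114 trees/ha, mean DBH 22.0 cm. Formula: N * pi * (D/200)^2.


(D/200)^2 = (22.0/200)^2 = 0.11^2 = 0.0121
Individual BA = 3.141593 * 0.0121 = 0.0380133 m^2
Stand BA = 114 * 0.0380133 = 4.33352 ≈ 4.33 m^2/ha

4.33 m^2/ha


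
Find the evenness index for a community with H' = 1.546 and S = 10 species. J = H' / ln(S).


ln(10) = 2.30259
J = H' / ln(S) = 1.546 / 2.30259 = 0.671418 ≈ 0.6714

0.6714


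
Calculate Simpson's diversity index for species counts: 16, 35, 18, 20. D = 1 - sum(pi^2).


Total N = 16 + 35 + 18 + 20 = 89
Per-species terms:
  p = 16/89 = 0.179775; p^2 = 0.179775^2 = 0.032319
  p = 35/89 = 0.393258; p^2 = 0.393258^2 = 0.154652
  p = 18/89 = 0.202247; p^2 = 0.202247^2 = 0.040904
  p = 20/89 = 0.224719; p^2 = 0.224719^2 = 0.050499
sum(p^2) = 0.032319 + 0.154652 + 0.040904 + 0.050499 = 0.278374
D = 1 - 0.278374 = 0.721626 ≈ 0.7216

0.7216


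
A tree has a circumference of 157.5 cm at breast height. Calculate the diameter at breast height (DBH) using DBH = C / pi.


DBH = C / pi = 157.5 / 3.141593 = 50.1338 ≈ 50.13 cm

50.13 cm


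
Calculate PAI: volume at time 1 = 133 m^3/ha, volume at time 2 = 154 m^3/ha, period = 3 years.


PAI = (V2 - V1) / period = (154 - 133) / 3 = 21 / 3 = 7.00 m^3/ha/yr

7.00 m^3/ha/yr


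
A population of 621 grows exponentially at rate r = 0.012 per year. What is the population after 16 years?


r*t = 0.012 * 16 = 0.192
exp(0.192) = 1.21167
N = 621 * 1.21167 = 752.447 ≈ 752

752


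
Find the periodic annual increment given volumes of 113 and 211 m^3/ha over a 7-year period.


PAI = (V2 - V1) / period = (211 - 113) / 7 = 98 / 7 = 14.00 m^3/ha/yr

14.00 m^3/ha/yr


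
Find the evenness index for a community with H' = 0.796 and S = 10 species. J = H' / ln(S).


ln(10) = 2.30259
J = H' / ln(S) = 0.796 / 2.30259 = 0.345698 ≈ 0.3457

0.3457


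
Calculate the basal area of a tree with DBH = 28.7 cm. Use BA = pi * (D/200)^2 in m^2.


D/200 = 28.7/200 = 0.1435 m
(D/200)^2 = 0.1435^2 = 0.02059225
BA = 3.141593 * 0.02059225 = 0.0646925 ≈ 0.0647 m^2

0.0647 m^2


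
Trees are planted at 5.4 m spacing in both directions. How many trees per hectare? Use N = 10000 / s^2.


N = 10000 / 5.4^2 = 10000 / 29.16 = 342.936 ≈ 343 trees/ha

343 trees/ha


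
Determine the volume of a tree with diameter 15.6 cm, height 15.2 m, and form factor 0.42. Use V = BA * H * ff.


(D/200)^2 = (15.6/200)^2 = 0.078^2 = 0.006084
BA = 3.141593 * 0.006084 = 0.0191135 m^2
V = 0.0191135 * 15.2 * 0.42 = 0.122021 ≈ 0.122 m^3

0.122 m^3


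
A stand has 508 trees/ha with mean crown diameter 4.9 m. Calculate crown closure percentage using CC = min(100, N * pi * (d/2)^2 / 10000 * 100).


(d/2)^2 = (4.9/2)^2 = 2.45^2 = 6.0025
Crown area = 3.141593 * 6.0025 = 18.8574 m^2
N * area / 10000 * 100 = 508 * 18.8574 / 10000 * 100 = 95.7956
CC = min(100, 95.7956) = 95.7956 ≈ 95.8%

95.8%


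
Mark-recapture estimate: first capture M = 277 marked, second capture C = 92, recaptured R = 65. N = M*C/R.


N = M * C / R = 277 * 92 / 65 = 25484 / 65 = 392.06 ≈ 392

392 individuals


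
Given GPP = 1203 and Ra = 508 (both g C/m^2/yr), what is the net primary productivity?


NPP = GPP - Ra = 1203 - 508 = 695 g C/m^2/yr

695 g C/m^2/yr


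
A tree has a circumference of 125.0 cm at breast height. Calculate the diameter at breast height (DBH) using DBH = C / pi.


DBH = C / pi = 125.0 / 3.141593 = 39.7887 ≈ 39.79 cm

39.79 cm


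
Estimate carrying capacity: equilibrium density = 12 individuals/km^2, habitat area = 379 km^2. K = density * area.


K = 12 * 379 = 4548 individuals

4548 individuals


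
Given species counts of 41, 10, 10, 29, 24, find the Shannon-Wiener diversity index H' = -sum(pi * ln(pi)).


Total N = 41 + 10 + 10 + 29 + 24 = 114
Per-species terms:
  p = 41/114 = 0.359649; ln(p) = -1.022627; p*ln(p) = 0.359649 * (-1.022627) = -0.367787
  p = 10/114 = 0.087719; ln(p) = -2.433617; p*ln(p) = 0.087719 * (-2.433617) = -0.213474
  p = 10/114 = 0.087719; ln(p) = -2.433617; p*ln(p) = 0.087719 * (-2.433617) = -0.213474
  p = 29/114 = 0.254386; ln(p) = -1.368902; p*ln(p) = 0.254386 * (-1.368902) = -0.348230
  p = 24/114 = 0.210526; ln(p) = -1.558146; p*ln(p) = 0.210526 * (-1.558146) = -0.328030
sum(p*ln(p)) = (-0.367787) + (-0.213474) + (-0.213474) + (-0.348230) + (-0.328030) = -1.470995
H' = -(-1.470995) = 1.470995 ≈ 1.4710

1.4710


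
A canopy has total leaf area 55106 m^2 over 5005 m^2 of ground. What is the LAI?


LAI = 55106 / 5005 = 11.0102 ≈ 11.01

11.01


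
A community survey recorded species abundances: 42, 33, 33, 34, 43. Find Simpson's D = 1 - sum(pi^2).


Total N = 42 + 33 + 33 + 34 + 43 = 185
Per-species terms:
  p = 42/185 = 0.227027; p^2 = 0.227027^2 = 0.051541
  p = 33/185 = 0.178378; p^2 = 0.178378^2 = 0.031819
  p = 33/185 = 0.178378; p^2 = 0.178378^2 = 0.031819
  p = 34/185 = 0.183784; p^2 = 0.183784^2 = 0.033777
  p = 43/185 = 0.232432; p^2 = 0.232432^2 = 0.054025
sum(p^2) = 0.051541 + 0.031819 + 0.031819 + 0.033777 + 0.054025 = 0.202981
D = 1 - 0.202981 = 0.797019 ≈ 0.7970

0.7970


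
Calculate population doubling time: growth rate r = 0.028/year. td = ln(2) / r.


td = ln(2) / 0.028 = 0.693147 / 0.028 = 24.7553 ≈ 24.8 years

24.8 years


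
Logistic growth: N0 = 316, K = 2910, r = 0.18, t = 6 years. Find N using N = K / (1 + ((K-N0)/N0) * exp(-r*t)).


(K - N0)/N0 = (2910 - 316)/316 = 2594/316 = 8.20886
r*t = 0.18 * 6 = 1.08; exp(-1.08) = 0.339596
8.20886 * 0.339596 = 2.78770
1 + 2.78770 = 3.78770
N = 2910 / 3.78770 = 768.276 ≈ 768

768


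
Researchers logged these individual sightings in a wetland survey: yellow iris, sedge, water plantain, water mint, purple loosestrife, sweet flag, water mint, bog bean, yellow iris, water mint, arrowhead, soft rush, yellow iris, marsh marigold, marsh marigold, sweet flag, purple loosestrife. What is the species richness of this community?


Total individuals logged = 17
Distinct species (count of individuals): yellow iris (3), sedge (1), water plantain (1), water mint (3), purple loosestrife (2), sweet flag (2), bog bean (1), arrowhead (1), soft rush (1), marsh marigold (2)
Species richness = number of distinct species = 10

10


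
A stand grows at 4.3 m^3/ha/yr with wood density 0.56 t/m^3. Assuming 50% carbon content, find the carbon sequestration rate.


C = 4.3 * 0.56 * 0.5 = 1.204 ≈ 1.20 t C/ha/yr

1.20 t C/ha/yr


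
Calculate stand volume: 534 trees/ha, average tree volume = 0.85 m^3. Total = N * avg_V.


V_stand = 534 * 0.85 = 453.9 m^3/ha

453.9 m^3/ha


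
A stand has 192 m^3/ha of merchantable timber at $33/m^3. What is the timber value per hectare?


Value = 192 * 33 = $6336/ha

$6336/ha


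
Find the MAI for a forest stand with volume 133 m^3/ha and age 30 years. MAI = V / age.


MAI = 133 / 30 = 4.4333 ≈ 4.43 m^3/ha/yr

4.43 m^3/ha/yr


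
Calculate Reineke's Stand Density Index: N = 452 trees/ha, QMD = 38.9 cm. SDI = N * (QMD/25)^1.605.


QMD/25 = 38.9/25 = 1.556
(1.556)^1.605 = exp(1.605 * ln(1.556)) = exp(1.605 * 0.442118) = exp(0.709599) = 2.03318
SDI = 452 * 2.03318 = 918.997 ≈ 919

919


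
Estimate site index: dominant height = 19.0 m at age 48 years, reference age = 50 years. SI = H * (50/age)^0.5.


50/48 = 1.04167
(1.04167)^0.5 = 1.02062
SI = 19.0 * 1.02062 = 19.3918 ≈ 19.4 m

19.4 m


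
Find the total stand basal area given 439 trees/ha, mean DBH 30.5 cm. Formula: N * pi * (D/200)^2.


(D/200)^2 = (30.5/200)^2 = 0.1525^2 = 0.02325625
Individual BA = 3.141593 * 0.02325625 = 0.0730617 m^2
Stand BA = 439 * 0.0730617 = 32.0741 ≈ 32.07 m^2/ha

32.07 m^2/ha


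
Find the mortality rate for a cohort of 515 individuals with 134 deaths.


Mortality rate = 134 / 515 = 0.260194 ≈ 0.2602

0.2602


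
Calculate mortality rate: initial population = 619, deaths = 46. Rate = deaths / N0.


Mortality rate = 46 / 619 = 0.074313 ≈ 0.0743

0.0743


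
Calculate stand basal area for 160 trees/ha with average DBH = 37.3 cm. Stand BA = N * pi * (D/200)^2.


(D/200)^2 = (37.3/200)^2 = 0.1865^2 = 0.03478225
Individual BA = 3.141593 * 0.03478225 = 0.109272 m^2
Stand BA = 160 * 0.109272 = 17.4835 ≈ 17.48 m^2/ha

17.48 m^2/ha


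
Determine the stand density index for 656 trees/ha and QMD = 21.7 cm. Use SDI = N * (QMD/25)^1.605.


QMD/25 = 21.7/25 = 0.868
(0.868)^1.605 = exp(1.605 * ln(0.868)) = exp(1.605 * (-0.141564)) = exp(-0.227210) = 0.796753
SDI = 656 * 0.796753 = 522.670 ≈ 523

523


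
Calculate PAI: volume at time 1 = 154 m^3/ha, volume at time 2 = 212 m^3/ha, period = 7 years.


PAI = (V2 - V1) / period = (212 - 154) / 7 = 58 / 7 = 8.2857 ≈ 8.29 m^3/ha/yr

8.29 m^3/ha/yr


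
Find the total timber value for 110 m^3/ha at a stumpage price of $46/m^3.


Value = 110 * 46 = $5060/ha

$5060/ha


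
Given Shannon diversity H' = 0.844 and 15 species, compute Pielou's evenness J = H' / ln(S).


ln(15) = 2.70805
J = H' / ln(S) = 0.844 / 2.70805 = 0.311663 ≈ 0.3117

0.3117


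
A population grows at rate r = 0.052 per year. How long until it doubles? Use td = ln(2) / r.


td = ln(2) / 0.052 = 0.693147 / 0.052 = 13.3298 ≈ 13.3 years

13.3 years


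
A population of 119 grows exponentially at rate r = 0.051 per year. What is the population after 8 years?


r*t = 0.051 * 8 = 0.408
exp(0.408) = 1.50381
N = 119 * 1.50381 = 178.953 ≈ 179

179


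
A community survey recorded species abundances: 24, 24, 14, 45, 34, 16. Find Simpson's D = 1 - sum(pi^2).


Total N = 24 + 24 + 14 + 45 + 34 + 16 = 157
Per-species terms:
  p = 24/157 = 0.152866; p^2 = 0.152866^2 = 0.023368
  p = 24/157 = 0.152866; p^2 = 0.152866^2 = 0.023368
  p = 14/157 = 0.089172; p^2 = 0.089172^2 = 0.007952
  p = 45/157 = 0.286624; p^2 = 0.286624^2 = 0.082153
  p = 34/157 = 0.216561; p^2 = 0.216561^2 = 0.046899
  p = 16/157 = 0.101911; p^2 = 0.101911^2 = 0.010386
sum(p^2) = 0.023368 + 0.023368 + 0.007952 + 0.082153 + 0.046899 + 0.010386 = 0.194126
D = 1 - 0.194126 = 0.805874 ≈ 0.8059

0.8059


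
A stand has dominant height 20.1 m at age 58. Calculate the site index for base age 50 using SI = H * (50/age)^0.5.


50/58 = 0.862069
(0.862069)^0.5 = 0.928477
SI = 20.1 * 0.928477 = 18.6624 ≈ 18.7 m

18.7 m


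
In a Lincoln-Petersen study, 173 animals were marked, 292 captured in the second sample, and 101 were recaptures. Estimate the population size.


N = M * C / R = 173 * 292 / 101 = 50516 / 101 = 500.16 ≈ 500

500 individuals


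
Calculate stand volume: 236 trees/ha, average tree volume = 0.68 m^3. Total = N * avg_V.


V_stand = 236 * 0.68 = 160.48 ≈ 160.5 m^3/ha

160.5 m^3/ha


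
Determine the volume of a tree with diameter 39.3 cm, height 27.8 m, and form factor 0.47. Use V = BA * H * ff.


(D/200)^2 = (39.3/200)^2 = 0.1965^2 = 0.03861225
BA = 3.141593 * 0.03861225 = 0.121304 m^2
V = 0.121304 * 27.8 * 0.47 = 1.58496 ≈ 1.585 m^3

1.585 m^3


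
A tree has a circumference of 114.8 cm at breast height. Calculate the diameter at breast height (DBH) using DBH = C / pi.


DBH = C / pi = 114.8 / 3.141593 = 36.5420 ≈ 36.54 cm

36.54 cm


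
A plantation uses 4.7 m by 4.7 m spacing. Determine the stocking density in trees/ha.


N = 10000 / 4.7^2 = 10000 / 22.09 = 452.694 ≈ 453 trees/ha

453 trees/ha


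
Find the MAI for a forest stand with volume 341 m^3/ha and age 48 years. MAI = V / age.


MAI = 341 / 48 = 7.1042 ≈ 7.10 m^3/ha/yr

7.10 m^3/ha/yr


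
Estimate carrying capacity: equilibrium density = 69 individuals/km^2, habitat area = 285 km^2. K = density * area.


K = 69 * 285 = 19665 individuals

19665 individuals


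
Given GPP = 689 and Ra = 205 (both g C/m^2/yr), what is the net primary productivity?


NPP = GPP - Ra = 689 - 205 = 484 g C/m^2/yr

484 g C/m^2/yr


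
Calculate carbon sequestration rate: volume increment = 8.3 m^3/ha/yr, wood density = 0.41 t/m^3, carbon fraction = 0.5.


C = 8.3 * 0.41 * 0.5 = 1.7015 ≈ 1.70 t C/ha/yr

1.70 t C/ha/yr


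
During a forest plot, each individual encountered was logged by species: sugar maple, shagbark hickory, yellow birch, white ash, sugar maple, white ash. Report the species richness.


Total individuals logged = 6
Distinct species (count of individuals): sugar maple (2), shagbark hickory (1), yellow birch (1), white ash (2)
Species richness = number of distinct species = 4

4


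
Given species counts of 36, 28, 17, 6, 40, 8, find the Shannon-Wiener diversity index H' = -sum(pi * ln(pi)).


Total N = 36 + 28 + 17 + 6 + 40 + 8 = 135
Per-species terms:
  p = 36/135 = 0.266667; ln(p) = -1.321755; p*ln(p) = 0.266667 * (-1.321755) = -0.352468
  p = 28/135 = 0.207407; ln(p) = -1.573072; p*ln(p) = 0.207407 * (-1.573072) = -0.326266
  p = 17/135 = 0.125926; ln(p) = -2.072061; p*ln(p) = 0.125926 * (-2.072061) = -0.260926
  p = 6/135 = 0.044444; ln(p) = -3.113525; p*ln(p) = 0.044444 * (-3.113525) = -0.138378
  p = 40/135 = 0.296296; ln(p) = -1.216396; p*ln(p) = 0.296296 * (-1.216396) = -0.360413
  p = 8/135 = 0.059259; ln(p) = -2.825838; p*ln(p) = 0.059259 * (-2.825838) = -0.167456
sum(p*ln(p)) = (-0.352468) + (-0.326266) + (-0.260926) + (-0.138378) + (-0.360413) + (-0.167456) = -1.605907
H' = -(-1.605907) = 1.605907 ≈ 1.6059

1.6059


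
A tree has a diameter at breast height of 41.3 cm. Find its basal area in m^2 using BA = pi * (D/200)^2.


D/200 = 41.3/200 = 0.2065 m
(D/200)^2 = 0.2065^2 = 0.04264225
BA = 3.141593 * 0.04264225 = 0.133965 ≈ 0.1340 m^2

0.1340 m^2


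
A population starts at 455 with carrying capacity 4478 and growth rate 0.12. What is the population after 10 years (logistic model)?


(K - N0)/N0 = (4478 - 455)/455 = 4023/455 = 8.84176
r*t = 0.12 * 10 = 1.2; exp(-1.2) = 0.301194
8.84176 * 0.301194 = 2.66309
1 + 2.66309 = 3.66309
N = 4478 / 3.66309 = 1222.47 ≈ 1222

1222


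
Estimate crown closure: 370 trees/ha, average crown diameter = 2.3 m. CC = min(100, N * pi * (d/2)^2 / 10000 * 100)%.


(d/2)^2 = (2.3/2)^2 = 1.15^2 = 1.3225
Crown area = 3.141593 * 1.3225 = 4.15476 m^2
N * area / 10000 * 100 = 370 * 4.15476 / 10000 * 100 = 15.3726
CC = min(100, 15.3726) = 15.3726 ≈ 15.4%

15.4%


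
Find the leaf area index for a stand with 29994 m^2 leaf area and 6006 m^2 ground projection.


LAI = 29994 / 6006 = 4.9940 ≈ 4.99

4.99


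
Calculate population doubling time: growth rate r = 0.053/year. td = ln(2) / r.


td = ln(2) / 0.053 = 0.693147 / 0.053 = 13.0782 ≈ 13.1 years

13.1 years


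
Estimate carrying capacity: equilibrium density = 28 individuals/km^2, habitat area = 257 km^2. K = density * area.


K = 28 * 257 = 7196 individuals

7196 individuals


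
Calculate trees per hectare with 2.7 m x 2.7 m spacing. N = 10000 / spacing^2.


N = 10000 / 2.7^2 = 10000 / 7.29 = 1371.74 ≈ 1372 trees/ha

1372 trees/ha


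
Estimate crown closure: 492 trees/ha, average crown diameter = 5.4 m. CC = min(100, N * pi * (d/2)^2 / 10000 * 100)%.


(d/2)^2 = (5.4/2)^2 = 2.7^2 = 7.29
Crown area = 3.141593 * 7.29 = 22.9022 m^2
N * area / 10000 * 100 = 492 * 22.9022 / 10000 * 100 = 112.679
CC = min(100, 112.679) = 100%

100%


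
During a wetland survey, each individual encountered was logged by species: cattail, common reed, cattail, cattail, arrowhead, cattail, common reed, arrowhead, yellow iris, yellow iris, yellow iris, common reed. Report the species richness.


Total individuals logged = 12
Distinct species (count of individuals): cattail (4), common reed (3), arrowhead (2), yellow iris (3)
Species richness = number of distinct species = 4

4


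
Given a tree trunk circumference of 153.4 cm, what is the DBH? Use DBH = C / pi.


DBH = C / pi = 153.4 / 3.141593 = 48.8287 ≈ 48.83 cm

48.83 cm
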